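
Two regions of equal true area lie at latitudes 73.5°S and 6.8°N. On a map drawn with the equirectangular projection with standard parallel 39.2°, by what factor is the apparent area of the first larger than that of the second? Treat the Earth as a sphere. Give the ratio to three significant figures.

The equidistant cylindrical projection with φ₀ = 39.2° has h = 1 (meridians true) and k = cos φ₀ / cos φ along parallels.
Areal scale at 73.5°: h·k = 1.000 × 2.729 = 2.729.
Areal scale at 6.8°: h·k = 1.000 × 0.7804 = 0.7804.
Ratio = 2.729/0.7804 ≈ 3.50.

3.50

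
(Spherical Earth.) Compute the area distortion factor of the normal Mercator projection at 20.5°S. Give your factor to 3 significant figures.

For Mercator, h = k = sec φ (a conformal cylindrical projection has a single point scale, 1/cos φ).
Areal scale = k² = sec²φ = 1/cos²(20.5°) = 1/0.9367² = 1.140.

1.14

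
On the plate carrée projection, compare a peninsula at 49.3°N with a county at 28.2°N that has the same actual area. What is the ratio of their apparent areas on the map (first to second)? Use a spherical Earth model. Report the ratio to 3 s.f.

Plate carrée maps x = Rλ, y = Rφ. The meridian scale is h = 1 and the parallel scale is k = 1/cos φ = sec φ.
Areal scale at 49.3°: h·k = 1.000 × 1.534 = 1.534.
Areal scale at 28.2°: h·k = 1.000 × 1.135 = 1.135.
Ratio = 1.534/1.135 ≈ 1.35.

1.35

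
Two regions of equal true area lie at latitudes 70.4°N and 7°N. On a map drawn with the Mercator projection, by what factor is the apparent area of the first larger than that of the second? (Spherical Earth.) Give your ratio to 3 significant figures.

8.75

On Mercator, area is exaggerated by sec²φ = 1/cos²φ.
At 70.4°: sec²(70.4°) = 1/0.3355² = 8.887.
At 7°: sec²(7°) = 1/0.9925² = 1.015.
Ratio = 8.887/1.015 = cos²(7°)/cos²(70.4°) ≈ 8.75.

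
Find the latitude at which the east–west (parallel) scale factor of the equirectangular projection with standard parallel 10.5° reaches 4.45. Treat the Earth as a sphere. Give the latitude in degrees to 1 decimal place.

With standard parallel φ₀ = 10.5°, the equirectangular projection gives x = Rλ cos φ₀, y = Rφ, so h = 1 and k = cos 10.5° / cos φ.
k = cos φ₀ / cos φ = 4.45  ⇒  cos φ = cos 10.5° / 4.45 = 0.2210.
φ = arccos(0.2210) ≈ 77.2°.

77.2°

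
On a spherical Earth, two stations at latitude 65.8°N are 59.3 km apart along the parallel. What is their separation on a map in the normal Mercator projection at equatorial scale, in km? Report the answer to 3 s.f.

Mercator is conformal, so the point scale is isotropic: h = k = sec φ = 1/cos φ.
Along the parallel, k = sec 65.8° = 1/0.4099 = 2.439.
Map distance = 59.3 × 2.439 ≈ 145 km.

145 km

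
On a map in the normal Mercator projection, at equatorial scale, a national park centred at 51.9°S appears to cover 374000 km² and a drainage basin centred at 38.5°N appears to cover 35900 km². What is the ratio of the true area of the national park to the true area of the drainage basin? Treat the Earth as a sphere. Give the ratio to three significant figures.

6.48

Since Mercator area scale is 1/cos²φ, the true area equals the apparent area multiplied by cos²φ.
True area of national park: 374000 × cos²(51.9°) = 374000 × 0.3807 = 142400 km².
True area of drainage basin: 35900 × cos²(38.5°) = 35900 × 0.6125 = 21990 km².
Ratio = 142400 / 21990 ≈ 6.48.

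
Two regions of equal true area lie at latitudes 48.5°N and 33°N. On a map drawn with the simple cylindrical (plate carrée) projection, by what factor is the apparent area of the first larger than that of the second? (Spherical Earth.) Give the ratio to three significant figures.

Plate carrée maps x = Rλ, y = Rφ. The meridian scale is h = 1 and the parallel scale is k = 1/cos φ = sec φ.
Areal scale at 48.5°: h·k = 1.000 × 1.509 = 1.509.
Areal scale at 33°: h·k = 1.000 × 1.192 = 1.192.
Ratio = 1.509/1.192 ≈ 1.27.

1.27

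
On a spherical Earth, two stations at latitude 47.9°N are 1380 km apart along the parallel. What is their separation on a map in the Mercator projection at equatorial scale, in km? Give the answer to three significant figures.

2060 km

For Mercator, h = k = sec φ (a conformal cylindrical projection has a single point scale, 1/cos φ).
Along the parallel, k = sec 47.9° = 1/0.6704 = 1.492.
Map distance = 1380 × 1.492 ≈ 2060 km.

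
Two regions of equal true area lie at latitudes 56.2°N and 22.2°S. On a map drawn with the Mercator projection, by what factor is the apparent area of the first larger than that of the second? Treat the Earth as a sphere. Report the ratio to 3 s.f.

On Mercator, area is exaggerated by sec²φ = 1/cos²φ.
At 56.2°: sec²(56.2°) = 1/0.5563² = 3.231.
At 22.2°: sec²(22.2°) = 1/0.9259² = 1.167.
Ratio = 3.231/1.167 = cos²(22.2°)/cos²(56.2°) ≈ 2.77.

2.77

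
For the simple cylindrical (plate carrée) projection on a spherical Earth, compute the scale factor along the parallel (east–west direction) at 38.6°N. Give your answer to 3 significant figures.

In the plate carrée (x = Rλ, y = Rφ), meridians are true-scale (h = 1) and parallels are stretched by k = sec φ.
k = 1/cos 38.6° = 1/0.7815 = 1.280.

1.28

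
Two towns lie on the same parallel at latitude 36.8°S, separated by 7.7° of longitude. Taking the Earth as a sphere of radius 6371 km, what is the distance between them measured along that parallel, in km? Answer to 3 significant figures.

686 km

Arc length along a parallel = R cos φ · Δλ (with Δλ in radians).
= 6371 × cos 36.8° × (7.7° × π/180) = 6371 × 0.8007 × 0.1344 ≈ 686 km.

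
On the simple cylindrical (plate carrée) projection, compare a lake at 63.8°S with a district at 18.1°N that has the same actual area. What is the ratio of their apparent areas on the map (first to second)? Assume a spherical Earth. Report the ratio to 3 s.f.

2.15

In the plate carrée (x = Rλ, y = Rφ), meridians are true-scale (h = 1) and parallels are stretched by k = sec φ.
Areal scale at 63.8°: h·k = 1.000 × 2.265 = 2.265.
Areal scale at 18.1°: h·k = 1.000 × 1.052 = 1.052.
Ratio = 2.265/1.052 ≈ 2.15.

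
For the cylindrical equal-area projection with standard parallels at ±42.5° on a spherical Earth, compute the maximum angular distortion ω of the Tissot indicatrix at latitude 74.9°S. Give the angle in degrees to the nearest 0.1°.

Cylindrical equal-area (φ₀ = 42.5°): h = cos φ / cos 42.5° along meridians, k = cos 42.5° / cos φ along parallels; h·k = 1.
At 74.9°: h = 0.3533, k = 2.830; principal scales a = 2.830, b = 0.3533.
sin(ω/2) = (a − b)/(a + b) = 2.477/3.184 = 0.7780, so ω = 2 arcsin(0.7780) ≈ 102.2°.

102.2°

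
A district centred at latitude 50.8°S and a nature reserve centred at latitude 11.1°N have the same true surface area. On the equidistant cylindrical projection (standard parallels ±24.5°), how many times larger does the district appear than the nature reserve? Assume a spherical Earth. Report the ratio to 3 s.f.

The equidistant cylindrical projection with φ₀ = 24.5° has h = 1 (meridians true) and k = cos φ₀ / cos φ along parallels.
Areal scale at 50.8°: h·k = 1.000 × 1.440 = 1.440.
Areal scale at 11.1°: h·k = 1.000 × 0.9273 = 0.9273.
Ratio = 1.440/0.9273 ≈ 1.55.

1.55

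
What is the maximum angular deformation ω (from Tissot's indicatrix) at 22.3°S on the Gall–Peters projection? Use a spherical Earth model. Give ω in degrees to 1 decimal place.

30.4°

The Gall–Peters projection is cylindrical equal-area with φ₀ = 45°. A cylindrical equal-area projection with standard parallel φ₀ has meridian scale h = cos φ / cos φ₀ and parallel scale k = cos φ₀ / cos φ (so areas are preserved, h·k = 1).
At 22.3°: h = 1.308, k = 0.7643; principal scales a = 1.308, b = 0.7643.
sin(ω/2) = (a − b)/(a + b) = 0.5442/2.073 = 0.2625, so ω = 2 arcsin(0.2625) ≈ 30.4°.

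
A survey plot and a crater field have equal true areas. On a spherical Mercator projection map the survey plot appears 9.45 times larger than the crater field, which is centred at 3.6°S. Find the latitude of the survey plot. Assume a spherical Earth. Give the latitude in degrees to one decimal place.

71.1°

Mercator areal scale is sec²φ, so apparent-area ratio = sec²φ₁ / sec²φ₂ = cos²φ₂ / cos²φ₁.
cos²φ₂ / cos²φ₁ = 9.45  ⇒  cos φ₁ = cos 3.6° / √9.45 = 0.9980/3.074 = 0.3247.
φ₁ = arccos(0.3247) ≈ 71.1°.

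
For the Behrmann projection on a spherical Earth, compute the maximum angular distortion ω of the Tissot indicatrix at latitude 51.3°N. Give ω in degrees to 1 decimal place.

36.7°

The Behrmann projection is cylindrical equal-area with φ₀ = 30°. A cylindrical equal-area projection with standard parallel φ₀ has meridian scale h = cos φ / cos φ₀ and parallel scale k = cos φ₀ / cos φ (so areas are preserved, h·k = 1).
At 51.3°: h = 0.7220, k = 1.385; principal scales a = 1.385, b = 0.7220.
sin(ω/2) = (a − b)/(a + b) = 0.6631/2.107 = 0.3147, so ω = 2 arcsin(0.3147) ≈ 36.7°.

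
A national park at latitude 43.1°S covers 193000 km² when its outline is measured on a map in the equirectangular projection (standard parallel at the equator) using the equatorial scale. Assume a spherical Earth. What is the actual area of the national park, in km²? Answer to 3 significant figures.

141000 km²

In the plate carrée (x = Rλ, y = Rφ), meridians are true-scale (h = 1) and parallels are stretched by k = sec φ.
Areal scale = h·k = 1 × sec φ; at 43.1°, h = 1.000, k = 1.370, so h·k = 1.370.
True area = apparent / (areal scale) = 193000 / 1.370 ≈ 141000 km².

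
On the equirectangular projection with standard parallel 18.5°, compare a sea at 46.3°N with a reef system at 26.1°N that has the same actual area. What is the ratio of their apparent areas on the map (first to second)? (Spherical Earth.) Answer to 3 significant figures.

In the equirectangular projection with standard parallel φ₀ = 18.5° (x = Rλ cos φ₀, y = Rφ), meridians are true-scale (h = 1) and the parallel scale is k = cos φ₀ / cos φ.
Areal scale at 46.3°: h·k = 1.000 × 1.373 = 1.373.
Areal scale at 26.1°: h·k = 1.000 × 1.056 = 1.056.
Ratio = 1.373/1.056 ≈ 1.30.

1.30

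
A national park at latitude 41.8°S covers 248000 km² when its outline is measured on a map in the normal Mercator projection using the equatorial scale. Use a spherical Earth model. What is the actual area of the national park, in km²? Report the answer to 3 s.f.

138000 km²

Mercator is conformal, so the point scale is isotropic: h = k = sec φ = 1/cos φ.
Areal scale = k² = sec²φ = 1/cos²(41.8°) = 1/0.7455² = 1.799.
True area = apparent / (areal scale) = 248000 / 1.799 ≈ 138000 km².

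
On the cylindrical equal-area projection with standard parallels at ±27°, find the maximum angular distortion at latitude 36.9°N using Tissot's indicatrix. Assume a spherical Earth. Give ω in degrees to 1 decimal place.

A cylindrical equal-area projection with standard parallel φ₀ has meridian scale h = cos φ / cos φ₀ and parallel scale k = cos φ₀ / cos φ (so areas are preserved, h·k = 1).
At 36.9°: h = 0.8975, k = 1.114; principal scales a = 1.114, b = 0.8975.
sin(ω/2) = (a − b)/(a + b) = 0.2167/2.012 = 0.1077, so ω = 2 arcsin(0.1077) ≈ 12.4°.

12.4°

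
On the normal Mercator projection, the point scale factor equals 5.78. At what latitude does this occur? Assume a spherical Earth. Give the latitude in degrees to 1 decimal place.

80.0°

Mercator scale is k = sec φ = 1/cos φ.
1/cos φ = 5.78  ⇒  cos φ = 0.1730  ⇒  φ = arccos(0.1730) ≈ 80.0°.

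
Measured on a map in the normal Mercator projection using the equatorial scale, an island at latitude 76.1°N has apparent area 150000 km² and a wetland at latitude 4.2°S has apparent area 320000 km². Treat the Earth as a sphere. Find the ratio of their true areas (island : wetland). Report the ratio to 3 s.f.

0.0272

On Mercator the areal scale is sec²φ, so true area = apparent × cos²φ.
True area of island: 150000 × cos²(76.1°) = 150000 × 0.05771 = 8656 km².
True area of wetland: 320000 × cos²(4.2°) = 320000 × 0.9946 = 318300 km².
Ratio = 8656 / 318300 ≈ 0.0272.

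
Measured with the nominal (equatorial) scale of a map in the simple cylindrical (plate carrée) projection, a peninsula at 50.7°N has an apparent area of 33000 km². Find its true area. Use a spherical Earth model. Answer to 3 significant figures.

For the equirectangular projection with φ₀ = 0 (plate carrée), h = 1 along meridians and k = sec φ along parallels.
Areal scale = h·k = 1 × sec φ; at 50.7°, h = 1.000, k = 1.579, so h·k = 1.579.
True area = apparent / (areal scale) = 33000 / 1.579 ≈ 20900 km².

20900 km²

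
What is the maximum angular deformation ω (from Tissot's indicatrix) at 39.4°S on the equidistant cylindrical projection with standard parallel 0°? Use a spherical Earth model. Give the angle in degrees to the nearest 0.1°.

14.7°

Plate carrée maps x = Rλ, y = Rφ. The meridian scale is h = 1 and the parallel scale is k = 1/cos φ = sec φ.
At 39.4°: h = 1.000, k = 1.294; principal scales a = 1.294, b = 1.000.
sin(ω/2) = (a − b)/(a + b) = 0.2941/2.294 = 0.1282, so ω = 2 arcsin(0.1282) ≈ 14.7°.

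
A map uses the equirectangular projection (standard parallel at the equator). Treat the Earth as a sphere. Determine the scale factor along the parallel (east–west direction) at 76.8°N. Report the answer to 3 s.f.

4.38

In the plate carrée (x = Rλ, y = Rφ), meridians are true-scale (h = 1) and parallels are stretched by k = sec φ.
k = 1/cos 76.8° = 1/0.2284 = 4.379.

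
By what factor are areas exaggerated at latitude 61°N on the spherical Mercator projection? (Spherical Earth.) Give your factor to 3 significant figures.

4.25

Mercator is conformal, so the point scale is isotropic: h = k = sec φ = 1/cos φ.
Areal scale = k² = sec²φ = 1/cos²(61°) = 1/0.4848² = 4.255.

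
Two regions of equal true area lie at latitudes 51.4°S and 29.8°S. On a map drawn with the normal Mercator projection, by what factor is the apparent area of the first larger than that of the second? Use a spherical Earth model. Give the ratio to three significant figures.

Mercator areal scale is sec²φ.
At 51.4°: sec²(51.4°) = 1/0.6239² = 2.569.
At 29.8°: sec²(29.8°) = 1/0.8678² = 1.328.
Ratio = 2.569/1.328 = cos²(29.8°)/cos²(51.4°) ≈ 1.93.

1.93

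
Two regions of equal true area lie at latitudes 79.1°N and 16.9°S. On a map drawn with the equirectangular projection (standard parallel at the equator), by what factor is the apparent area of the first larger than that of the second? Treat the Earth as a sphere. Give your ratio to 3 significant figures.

5.06

For the equirectangular projection with φ₀ = 0 (plate carrée), h = 1 along meridians and k = sec φ along parallels.
Areal scale at 79.1°: h·k = 1.000 × 5.288 = 5.288.
Areal scale at 16.9°: h·k = 1.000 × 1.045 = 1.045.
Ratio = 5.288/1.045 ≈ 5.06.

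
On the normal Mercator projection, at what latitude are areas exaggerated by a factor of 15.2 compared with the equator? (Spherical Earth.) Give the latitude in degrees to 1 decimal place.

75.1°

Mercator areal scale is sec²φ.
sec²φ = 15.2  ⇒  cos²φ = 0.06579  ⇒  cos φ = 0.2565.
φ = arccos(0.2565) ≈ 75.1°.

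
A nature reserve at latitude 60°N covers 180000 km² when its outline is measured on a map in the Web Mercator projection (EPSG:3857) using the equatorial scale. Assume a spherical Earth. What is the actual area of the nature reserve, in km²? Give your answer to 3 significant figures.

45000 km²

Mercator is conformal, so the point scale is isotropic: h = k = sec φ = 1/cos φ.
Areal scale = k² = sec²φ = 1/cos²(60°) = 1/0.5000² = 4.000.
True area = apparent / (areal scale) = 180000 / 4.000 ≈ 45000 km².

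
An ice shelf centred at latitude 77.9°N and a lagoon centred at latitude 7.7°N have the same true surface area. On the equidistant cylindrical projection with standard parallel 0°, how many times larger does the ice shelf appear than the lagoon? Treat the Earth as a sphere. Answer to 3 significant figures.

4.73

For the equirectangular projection with φ₀ = 0 (plate carrée), h = 1 along meridians and k = sec φ along parallels.
Areal scale at 77.9°: h·k = 1.000 × 4.771 = 4.771.
Areal scale at 7.7°: h·k = 1.000 × 1.009 = 1.009.
Ratio = 4.771/1.009 ≈ 4.73.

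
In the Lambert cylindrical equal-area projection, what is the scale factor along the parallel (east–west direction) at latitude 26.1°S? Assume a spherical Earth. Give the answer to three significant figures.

1.11

The Lambert cylindrical equal-area projection is the cylindrical equal-area projection with its standard parallel at the equator (φ₀ = 0). A cylindrical equal-area projection with standard parallel φ₀ has meridian scale h = cos φ / cos φ₀ and parallel scale k = cos φ₀ / cos φ (so areas are preserved, h·k = 1).
k = cos 0° / cos 26.1° = 1.000/0.8980 = 1.114.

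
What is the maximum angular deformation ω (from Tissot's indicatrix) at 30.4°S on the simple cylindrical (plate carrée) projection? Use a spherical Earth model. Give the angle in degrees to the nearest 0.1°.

8.5°

Plate carrée maps x = Rλ, y = Rφ. The meridian scale is h = 1 and the parallel scale is k = 1/cos φ = sec φ.
At 30.4°: h = 1.000, k = 1.159; principal scales a = 1.159, b = 1.000.
sin(ω/2) = (a − b)/(a + b) = 0.1594/2.159 = 0.07382, so ω = 2 arcsin(0.07382) ≈ 8.5°.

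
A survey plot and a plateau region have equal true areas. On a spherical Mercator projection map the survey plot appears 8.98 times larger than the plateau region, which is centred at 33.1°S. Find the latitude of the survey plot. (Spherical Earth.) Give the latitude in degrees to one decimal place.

73.8°

For equal true areas on Mercator, apparent areas scale as sec²φ, so the ratio is cos²φ₂ / cos²φ₁.
cos²φ₂ / cos²φ₁ = 8.98  ⇒  cos φ₁ = cos 33.1° / √8.98 = 0.8377/2.997 = 0.2796.
φ₁ = arccos(0.2796) ≈ 73.8°.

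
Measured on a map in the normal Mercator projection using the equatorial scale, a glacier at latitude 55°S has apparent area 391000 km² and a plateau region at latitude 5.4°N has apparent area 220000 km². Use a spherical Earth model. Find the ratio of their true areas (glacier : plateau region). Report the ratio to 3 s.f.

0.590

On Mercator the areal scale is sec²φ, so true area = apparent × cos²φ.
True area of glacier: 391000 × cos²(55°) = 391000 × 0.3290 = 128600 km².
True area of plateau region: 220000 × cos²(5.4°) = 220000 × 0.9911 = 218100 km².
Ratio = 128600 / 218100 ≈ 0.590.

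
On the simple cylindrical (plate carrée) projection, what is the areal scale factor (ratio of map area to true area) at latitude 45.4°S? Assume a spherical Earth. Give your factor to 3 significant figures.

For the equirectangular projection with φ₀ = 0 (plate carrée), h = 1 along meridians and k = sec φ along parallels.
Areal scale = h·k = 1 × sec φ; at 45.4°, h = 1.000, k = 1.424, so h·k = 1.424.

1.42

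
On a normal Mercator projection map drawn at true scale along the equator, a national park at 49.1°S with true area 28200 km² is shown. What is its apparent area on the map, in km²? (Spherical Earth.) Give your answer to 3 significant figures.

For Mercator, h = k = sec φ (a conformal cylindrical projection has a single point scale, 1/cos φ).
Areal scale = k² = sec²φ = 1/cos²(49.1°) = 1/0.6547² = 2.333.
Apparent area = 28200 × 2.333 ≈ 65800 km².

65800 km²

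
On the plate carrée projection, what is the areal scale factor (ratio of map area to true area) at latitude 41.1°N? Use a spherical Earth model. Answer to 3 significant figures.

In the plate carrée (x = Rλ, y = Rφ), meridians are true-scale (h = 1) and parallels are stretched by k = sec φ.
Areal scale = h·k = 1 × sec φ; at 41.1°, h = 1.000, k = 1.327, so h·k = 1.327.

1.33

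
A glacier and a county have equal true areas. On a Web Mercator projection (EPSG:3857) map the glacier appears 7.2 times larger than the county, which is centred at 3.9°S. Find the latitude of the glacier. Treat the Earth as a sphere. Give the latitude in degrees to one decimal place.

68.2°

For equal true areas on Mercator, apparent areas scale as sec²φ, so the ratio is cos²φ₂ / cos²φ₁.
cos²φ₂ / cos²φ₁ = 7.2  ⇒  cos φ₁ = cos 3.9° / √7.2 = 0.9977/2.683 = 0.3718.
φ₁ = arccos(0.3718) ≈ 68.2°.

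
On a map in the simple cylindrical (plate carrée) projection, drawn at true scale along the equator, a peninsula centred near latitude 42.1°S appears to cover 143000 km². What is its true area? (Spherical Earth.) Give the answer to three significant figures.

For the equirectangular projection with φ₀ = 0 (plate carrée), h = 1 along meridians and k = sec φ along parallels.
Areal scale = h·k = 1 × sec φ; at 42.1°, h = 1.000, k = 1.348, so h·k = 1.348.
True area = apparent / (areal scale) = 143000 / 1.348 ≈ 106000 km².

106000 km²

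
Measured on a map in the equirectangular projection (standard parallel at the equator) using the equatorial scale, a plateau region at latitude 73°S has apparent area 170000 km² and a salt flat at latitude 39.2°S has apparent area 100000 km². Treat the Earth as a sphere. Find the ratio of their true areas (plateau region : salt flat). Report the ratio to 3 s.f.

Plate carrée has h = 1 and k = sec φ, giving areal scale sec φ; true area = (apparent area) · cos φ.
True area of plateau region: 170000 × cos(73°) = 170000 × 0.2924 = 49700 km².
True area of salt flat: 100000 × cos(39.2°) = 100000 × 0.7749 = 77490 km².
Ratio = 49700 / 77490 ≈ 0.641.

0.641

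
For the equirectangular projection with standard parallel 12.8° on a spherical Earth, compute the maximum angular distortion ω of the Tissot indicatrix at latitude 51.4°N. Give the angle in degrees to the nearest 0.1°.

25.4°

The equidistant cylindrical projection with φ₀ = 12.8° has h = 1 (meridians true) and k = cos φ₀ / cos φ along parallels.
At 51.4°: h = 1.000, k = 1.563; principal scales a = 1.563, b = 1.000.
sin(ω/2) = (a − b)/(a + b) = 0.5630/2.563 = 0.2197, so ω = 2 arcsin(0.2197) ≈ 25.4°.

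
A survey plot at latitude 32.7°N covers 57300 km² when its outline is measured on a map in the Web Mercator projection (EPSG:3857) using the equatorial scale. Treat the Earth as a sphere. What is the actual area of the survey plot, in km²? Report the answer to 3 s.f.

The Mercator projection is conformal; its linear scale factor is the same in every direction and equals sec φ = 1/cos φ.
Areal scale = k² = sec²φ = 1/cos²(32.7°) = 1/0.8415² = 1.412.
True area = apparent / (areal scale) = 57300 / 1.412 ≈ 40600 km².

40600 km²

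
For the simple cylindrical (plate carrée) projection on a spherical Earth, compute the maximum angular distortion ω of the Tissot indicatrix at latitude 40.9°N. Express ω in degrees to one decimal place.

16.0°

For the equirectangular projection with φ₀ = 0 (plate carrée), h = 1 along meridians and k = sec φ along parallels.
At 40.9°: h = 1.000, k = 1.323; principal scales a = 1.323, b = 1.000.
sin(ω/2) = (a − b)/(a + b) = 0.3230/2.323 = 0.1390, so ω = 2 arcsin(0.1390) ≈ 16.0°.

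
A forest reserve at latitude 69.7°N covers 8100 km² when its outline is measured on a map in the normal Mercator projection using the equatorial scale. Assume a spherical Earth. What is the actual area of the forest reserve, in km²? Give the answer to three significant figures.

975 km²

The Mercator projection is conformal; its linear scale factor is the same in every direction and equals sec φ = 1/cos φ.
Areal scale = k² = sec²φ = 1/cos²(69.7°) = 1/0.3469² = 8.308.
True area = apparent / (areal scale) = 8100 / 8.308 ≈ 975 km².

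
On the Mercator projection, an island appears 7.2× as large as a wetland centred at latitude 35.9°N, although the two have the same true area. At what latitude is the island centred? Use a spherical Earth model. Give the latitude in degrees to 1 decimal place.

For equal true areas on Mercator, apparent areas scale as sec²φ, so the ratio is cos²φ₂ / cos²φ₁.
cos²φ₂ / cos²φ₁ = 7.2  ⇒  cos φ₁ = cos 35.9° / √7.2 = 0.8100/2.683 = 0.3019.
φ₁ = arccos(0.3019) ≈ 72.4°.

72.4°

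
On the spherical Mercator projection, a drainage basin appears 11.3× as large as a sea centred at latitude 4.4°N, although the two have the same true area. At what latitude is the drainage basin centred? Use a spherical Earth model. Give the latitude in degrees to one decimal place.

72.7°

For equal true areas on Mercator, apparent areas scale as sec²φ, so the ratio is cos²φ₂ / cos²φ₁.
cos²φ₂ / cos²φ₁ = 11.3  ⇒  cos φ₁ = cos 4.4° / √11.3 = 0.9971/3.362 = 0.2966.
φ₁ = arccos(0.2966) ≈ 72.7°.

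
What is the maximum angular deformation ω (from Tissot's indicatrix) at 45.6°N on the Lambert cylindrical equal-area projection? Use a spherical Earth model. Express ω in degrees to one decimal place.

The Lambert cylindrical equal-area projection is the cylindrical equal-area projection with its standard parallel at the equator (φ₀ = 0). Cylindrical equal-area (φ₀ = 0°): h = cos φ / cos 0° along meridians, k = cos 0° / cos φ along parallels; h·k = 1.
At 45.6°: h = 0.6997, k = 1.429; principal scales a = 1.429, b = 0.6997.
sin(ω/2) = (a − b)/(a + b) = 0.7296/2.129 = 0.3427, so ω = 2 arcsin(0.3427) ≈ 40.1°.

40.1°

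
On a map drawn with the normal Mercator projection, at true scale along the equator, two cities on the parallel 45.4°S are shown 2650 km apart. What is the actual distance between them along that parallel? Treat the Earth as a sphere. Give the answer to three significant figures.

Mercator is conformal, so the point scale is isotropic: h = k = sec φ = 1/cos φ.
Along the parallel at 45.4°, map distances are exaggerated by k = sec 45.4° = 1.424.
True distance = 2650 / 1.424 = 2650 × cos 45.4° ≈ 1860 km.

1860 km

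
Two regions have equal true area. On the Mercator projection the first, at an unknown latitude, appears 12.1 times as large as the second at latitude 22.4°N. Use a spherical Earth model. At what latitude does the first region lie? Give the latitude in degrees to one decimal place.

74.6°

On Mercator, (apparent₁)/(apparent₂) = sec²φ₁ / sec²φ₂ when true areas are equal.
cos²φ₂ / cos²φ₁ = 12.1  ⇒  cos φ₁ = cos 22.4° / √12.1 = 0.9245/3.479 = 0.2658.
φ₁ = arccos(0.2658) ≈ 74.6°.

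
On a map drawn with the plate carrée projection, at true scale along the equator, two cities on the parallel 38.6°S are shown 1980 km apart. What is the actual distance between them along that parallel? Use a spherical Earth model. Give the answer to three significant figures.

1550 km

Plate carrée maps x = Rλ, y = Rφ. The meridian scale is h = 1 and the parallel scale is k = 1/cos φ = sec φ.
Along the parallel at 38.6°, map distances are exaggerated by k = sec 38.6° = 1.280.
True distance = 1980 / 1.280 = 1980 × cos 38.6° ≈ 1550 km.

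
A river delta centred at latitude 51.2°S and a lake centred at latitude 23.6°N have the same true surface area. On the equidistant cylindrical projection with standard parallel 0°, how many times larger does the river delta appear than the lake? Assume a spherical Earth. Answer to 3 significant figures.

Plate carrée maps x = Rλ, y = Rφ. The meridian scale is h = 1 and the parallel scale is k = 1/cos φ = sec φ.
Areal scale at 51.2°: h·k = 1.000 × 1.596 = 1.596.
Areal scale at 23.6°: h·k = 1.000 × 1.091 = 1.091.
Ratio = 1.596/1.091 ≈ 1.46.

1.46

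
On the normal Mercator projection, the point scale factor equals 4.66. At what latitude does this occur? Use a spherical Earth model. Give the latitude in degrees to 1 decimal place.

77.6°

Mercator scale is k = sec φ = 1/cos φ.
1/cos φ = 4.66  ⇒  cos φ = 0.2146  ⇒  φ = arccos(0.2146) ≈ 77.6°.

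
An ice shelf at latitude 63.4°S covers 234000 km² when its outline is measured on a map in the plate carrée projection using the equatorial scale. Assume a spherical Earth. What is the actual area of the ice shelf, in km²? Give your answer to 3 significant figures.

Plate carrée maps x = Rλ, y = Rφ. The meridian scale is h = 1 and the parallel scale is k = 1/cos φ = sec φ.
Areal scale = h·k = 1 × sec φ; at 63.4°, h = 1.000, k = 2.233, so h·k = 2.233.
True area = apparent / (areal scale) = 234000 / 2.233 ≈ 105000 km².

105000 km²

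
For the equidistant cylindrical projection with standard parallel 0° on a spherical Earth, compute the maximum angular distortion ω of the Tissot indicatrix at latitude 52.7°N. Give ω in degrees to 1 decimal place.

28.4°

For the equirectangular projection with φ₀ = 0 (plate carrée), h = 1 along meridians and k = sec φ along parallels.
At 52.7°: h = 1.000, k = 1.650; principal scales a = 1.650, b = 1.000.
sin(ω/2) = (a − b)/(a + b) = 0.6502/2.650 = 0.2453, so ω = 2 arcsin(0.2453) ≈ 28.4°.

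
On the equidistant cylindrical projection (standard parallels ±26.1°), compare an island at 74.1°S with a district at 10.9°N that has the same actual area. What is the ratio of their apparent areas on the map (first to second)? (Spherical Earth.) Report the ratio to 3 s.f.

With standard parallel φ₀ = 26.1°, the equirectangular projection gives x = Rλ cos φ₀, y = Rφ, so h = 1 and k = cos 26.1° / cos φ.
Areal scale at 74.1°: h·k = 1.000 × 3.278 = 3.278.
Areal scale at 10.9°: h·k = 1.000 × 0.9145 = 0.9145.
Ratio = 3.278/0.9145 ≈ 3.58.

3.58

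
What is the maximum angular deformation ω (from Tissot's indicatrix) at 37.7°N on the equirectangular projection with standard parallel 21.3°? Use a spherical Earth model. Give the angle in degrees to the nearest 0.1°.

9.4°

In the equirectangular projection with standard parallel φ₀ = 21.3° (x = Rλ cos φ₀, y = Rφ), meridians are true-scale (h = 1) and the parallel scale is k = cos φ₀ / cos φ.
At 37.7°: h = 1.000, k = 1.178; principal scales a = 1.178, b = 1.000.
sin(ω/2) = (a − b)/(a + b) = 0.1775/2.178 = 0.08153, so ω = 2 arcsin(0.08153) ≈ 9.4°.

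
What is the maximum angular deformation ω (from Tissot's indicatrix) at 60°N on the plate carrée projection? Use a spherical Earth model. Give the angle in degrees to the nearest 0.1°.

In the plate carrée (x = Rλ, y = Rφ), meridians are true-scale (h = 1) and parallels are stretched by k = sec φ.
At 60°: h = 1.000, k = 2.000; principal scales a = 2.000, b = 1.000.
sin(ω/2) = (a − b)/(a + b) = 1.0000/3.000 = 0.3333, so ω = 2 arcsin(0.3333) ≈ 38.9°.

38.9°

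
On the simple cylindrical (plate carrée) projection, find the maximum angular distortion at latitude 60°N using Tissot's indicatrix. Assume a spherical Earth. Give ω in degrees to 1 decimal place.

38.9°

Plate carrée maps x = Rλ, y = Rφ. The meridian scale is h = 1 and the parallel scale is k = 1/cos φ = sec φ.
At 60°: h = 1.000, k = 2.000; principal scales a = 2.000, b = 1.000.
sin(ω/2) = (a − b)/(a + b) = 1.0000/3.000 = 0.3333, so ω = 2 arcsin(0.3333) ≈ 38.9°.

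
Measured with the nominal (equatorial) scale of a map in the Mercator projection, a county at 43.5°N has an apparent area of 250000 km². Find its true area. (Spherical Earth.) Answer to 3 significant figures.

132000 km²

Mercator is conformal, so the point scale is isotropic: h = k = sec φ = 1/cos φ.
Areal scale = k² = sec²φ = 1/cos²(43.5°) = 1/0.7254² = 1.901.
True area = apparent / (areal scale) = 250000 / 1.901 ≈ 132000 km².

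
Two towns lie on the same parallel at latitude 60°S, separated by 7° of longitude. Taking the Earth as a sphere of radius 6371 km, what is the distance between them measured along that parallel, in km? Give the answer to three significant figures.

389 km

Arc length along a parallel = R cos φ · Δλ (with Δλ in radians).
= 6371 × cos 60° × (7° × π/180) = 6371 × 0.5000 × 0.1222 ≈ 389 km.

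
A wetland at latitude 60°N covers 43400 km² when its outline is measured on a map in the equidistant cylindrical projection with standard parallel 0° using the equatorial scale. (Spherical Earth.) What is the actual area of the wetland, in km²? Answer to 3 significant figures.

21700 km²

Plate carrée maps x = Rλ, y = Rφ. The meridian scale is h = 1 and the parallel scale is k = 1/cos φ = sec φ.
Areal scale = h·k = 1 × sec φ; at 60°, h = 1.000, k = 2.000, so h·k = 2.000.
True area = apparent / (areal scale) = 43400 / 2.000 ≈ 21700 km².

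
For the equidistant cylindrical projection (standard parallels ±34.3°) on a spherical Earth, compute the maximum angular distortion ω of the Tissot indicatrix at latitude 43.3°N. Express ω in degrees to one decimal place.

In the equirectangular projection with standard parallel φ₀ = 34.3° (x = Rλ cos φ₀, y = Rφ), meridians are true-scale (h = 1) and the parallel scale is k = cos φ₀ / cos φ.
At 43.3°: h = 1.000, k = 1.135; principal scales a = 1.135, b = 1.000.
sin(ω/2) = (a − b)/(a + b) = 0.1351/2.135 = 0.06328, so ω = 2 arcsin(0.06328) ≈ 7.3°.

7.3°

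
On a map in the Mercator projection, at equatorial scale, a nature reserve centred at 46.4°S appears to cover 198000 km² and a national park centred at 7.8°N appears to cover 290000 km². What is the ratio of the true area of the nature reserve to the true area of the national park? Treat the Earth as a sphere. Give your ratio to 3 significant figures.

Since Mercator area scale is 1/cos²φ, the true area equals the apparent area multiplied by cos²φ.
True area of nature reserve: 198000 × cos²(46.4°) = 198000 × 0.4756 = 94160 km².
True area of national park: 290000 × cos²(7.8°) = 290000 × 0.9816 = 284700 km².
Ratio = 94160 / 284700 ≈ 0.331.

0.331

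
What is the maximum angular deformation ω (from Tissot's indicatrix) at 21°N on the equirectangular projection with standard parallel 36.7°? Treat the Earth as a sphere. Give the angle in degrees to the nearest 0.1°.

With standard parallel φ₀ = 36.7°, the equirectangular projection gives x = Rλ cos φ₀, y = Rφ, so h = 1 and k = cos 36.7° / cos φ.
At 21°: h = 1.000, k = 0.8588; principal scales a = 1.000, b = 0.8588.
sin(ω/2) = (a − b)/(a + b) = 0.1412/1.859 = 0.07595, so ω = 2 arcsin(0.07595) ≈ 8.7°.

8.7°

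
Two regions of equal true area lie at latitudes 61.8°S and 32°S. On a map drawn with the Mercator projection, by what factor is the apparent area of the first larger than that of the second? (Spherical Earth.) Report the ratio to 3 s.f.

3.22

Mercator is conformal with k = sec φ, so areal scale = k² = sec²φ.
At 61.8°: sec²(61.8°) = 1/0.4726² = 4.478.
At 32°: sec²(32°) = 1/0.8480² = 1.390.
Ratio = 4.478/1.390 = cos²(32°)/cos²(61.8°) ≈ 3.22.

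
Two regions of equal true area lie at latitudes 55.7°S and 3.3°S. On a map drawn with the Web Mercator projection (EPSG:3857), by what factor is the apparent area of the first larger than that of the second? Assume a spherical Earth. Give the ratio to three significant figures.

3.14

On Mercator, area is exaggerated by sec²φ = 1/cos²φ.
At 55.7°: sec²(55.7°) = 1/0.5635² = 3.149.
At 3.3°: sec²(3.3°) = 1/0.9983² = 1.003.
Ratio = 3.149/1.003 = cos²(3.3°)/cos²(55.7°) ≈ 3.14.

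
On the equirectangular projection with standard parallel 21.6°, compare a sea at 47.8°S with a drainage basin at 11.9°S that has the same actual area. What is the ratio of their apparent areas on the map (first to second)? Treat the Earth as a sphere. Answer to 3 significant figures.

1.46

The equidistant cylindrical projection with φ₀ = 21.6° has h = 1 (meridians true) and k = cos φ₀ / cos φ along parallels.
Areal scale at 47.8°: h·k = 1.000 × 1.384 = 1.384.
Areal scale at 11.9°: h·k = 1.000 × 0.9502 = 0.9502.
Ratio = 1.384/0.9502 ≈ 1.46.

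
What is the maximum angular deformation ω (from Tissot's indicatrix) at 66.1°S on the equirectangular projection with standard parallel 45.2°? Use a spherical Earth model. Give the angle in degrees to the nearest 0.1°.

31.3°

With standard parallel φ₀ = 45.2°, the equirectangular projection gives x = Rλ cos φ₀, y = Rφ, so h = 1 and k = cos 45.2° / cos φ.
At 66.1°: h = 1.000, k = 1.739; principal scales a = 1.739, b = 1.000.
sin(ω/2) = (a − b)/(a + b) = 0.7392/2.739 = 0.2699, so ω = 2 arcsin(0.2699) ≈ 31.3°.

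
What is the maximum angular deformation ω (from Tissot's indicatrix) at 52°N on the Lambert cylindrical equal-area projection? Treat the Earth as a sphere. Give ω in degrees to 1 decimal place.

The Lambert cylindrical equal-area projection is the cylindrical equal-area projection with its standard parallel at the equator (φ₀ = 0). Cylindrical equal-area (φ₀ = 0°): h = cos φ / cos 0° along meridians, k = cos 0° / cos φ along parallels; h·k = 1.
At 52°: h = 0.6157, k = 1.624; principal scales a = 1.624, b = 0.6157.
sin(ω/2) = (a − b)/(a + b) = 1.009/2.240 = 0.4503, so ω = 2 arcsin(0.4503) ≈ 53.5°.

53.5°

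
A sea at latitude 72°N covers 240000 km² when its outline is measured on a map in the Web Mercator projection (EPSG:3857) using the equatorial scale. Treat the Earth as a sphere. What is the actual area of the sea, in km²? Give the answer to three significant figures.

For Mercator, h = k = sec φ (a conformal cylindrical projection has a single point scale, 1/cos φ).
Areal scale = k² = sec²φ = 1/cos²(72°) = 1/0.3090² = 10.47.
True area = apparent / (areal scale) = 240000 / 10.47 ≈ 22900 km².

22900 km²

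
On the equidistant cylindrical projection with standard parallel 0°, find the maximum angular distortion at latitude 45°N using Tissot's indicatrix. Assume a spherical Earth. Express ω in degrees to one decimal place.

For the equirectangular projection with φ₀ = 0 (plate carrée), h = 1 along meridians and k = sec φ along parallels.
At 45°: h = 1.000, k = 1.414; principal scales a = 1.414, b = 1.000.
sin(ω/2) = (a − b)/(a + b) = 0.4142/2.414 = 0.1716, so ω = 2 arcsin(0.1716) ≈ 19.8°.

19.8°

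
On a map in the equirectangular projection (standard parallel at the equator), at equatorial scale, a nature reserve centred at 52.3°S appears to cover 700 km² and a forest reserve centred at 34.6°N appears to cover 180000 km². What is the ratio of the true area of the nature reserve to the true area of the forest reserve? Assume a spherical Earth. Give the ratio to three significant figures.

0.00289

On the plate carrée, areal scale = h·k = 1 × sec φ, so true area = apparent × cos φ.
True area of nature reserve: 700 × cos(52.3°) = 700 × 0.6115 = 428.1 km².
True area of forest reserve: 180000 × cos(34.6°) = 180000 × 0.8231 = 148200 km².
Ratio = 428.1 / 148200 ≈ 0.00289.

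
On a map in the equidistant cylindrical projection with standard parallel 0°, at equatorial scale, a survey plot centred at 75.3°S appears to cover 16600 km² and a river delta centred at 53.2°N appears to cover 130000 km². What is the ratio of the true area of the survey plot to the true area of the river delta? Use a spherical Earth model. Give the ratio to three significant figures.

On the plate carrée, areal scale = h·k = 1 × sec φ, so true area = apparent × cos φ.
True area of survey plot: 16600 × cos(75.3°) = 16600 × 0.2538 = 4212 km².
True area of river delta: 130000 × cos(53.2°) = 130000 × 0.5990 = 77870 km².
Ratio = 4212 / 77870 ≈ 0.0541.

0.0541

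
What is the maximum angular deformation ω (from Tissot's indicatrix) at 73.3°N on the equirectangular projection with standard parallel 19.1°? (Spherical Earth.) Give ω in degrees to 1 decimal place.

In the equirectangular projection with standard parallel φ₀ = 19.1° (x = Rλ cos φ₀, y = Rφ), meridians are true-scale (h = 1) and the parallel scale is k = cos φ₀ / cos φ.
At 73.3°: h = 1.000, k = 3.288; principal scales a = 3.288, b = 1.000.
sin(ω/2) = (a − b)/(a + b) = 2.288/4.288 = 0.5336, so ω = 2 arcsin(0.5336) ≈ 64.5°.

64.5°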